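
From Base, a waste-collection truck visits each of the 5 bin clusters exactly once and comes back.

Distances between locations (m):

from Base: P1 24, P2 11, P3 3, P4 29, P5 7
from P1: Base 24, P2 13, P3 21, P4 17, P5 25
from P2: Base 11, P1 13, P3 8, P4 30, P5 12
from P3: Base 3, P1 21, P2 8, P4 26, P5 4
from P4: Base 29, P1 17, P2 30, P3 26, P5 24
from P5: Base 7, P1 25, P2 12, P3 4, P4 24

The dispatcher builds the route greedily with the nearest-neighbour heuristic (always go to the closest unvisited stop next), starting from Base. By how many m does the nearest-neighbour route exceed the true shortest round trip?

From Base: P3=3, P5=7, P2=11, P1=24, P4=29 → choose P3 (3).
From P3: P5=4, P2=8, P1=21, P4=26 → choose P5 (4).
From P5: P2=12, P4=24, P1=25 → choose P2 (12).
From P2: P1=13, P4=30 → choose P1 (13).
From P1: P4=17 → choose P4 (17).
NN route Base → P3 → P5 → P2 → P1 → P4 → Base costs 78.
Optimal: Base → P2 → P1 → P4 → P5 → P3 → Base costs 72 (by enumerating all 60 distinct tours).
Excess = 78 − 72 = 6.

Excess over optimum: 6 m.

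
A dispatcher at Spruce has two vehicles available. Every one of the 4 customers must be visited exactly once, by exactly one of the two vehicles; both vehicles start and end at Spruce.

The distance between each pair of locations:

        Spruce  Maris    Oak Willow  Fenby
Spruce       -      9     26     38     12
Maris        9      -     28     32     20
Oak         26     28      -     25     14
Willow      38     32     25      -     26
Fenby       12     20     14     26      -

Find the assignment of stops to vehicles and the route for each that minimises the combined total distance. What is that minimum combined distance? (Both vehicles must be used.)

Minimum combined distance: 107.

Check every non-empty split of the stops between the two vehicles; for each half take its own optimal tour:
  {Maris} + {Oak, Willow, Fenby}: 18 + 89 = 107
  {Oak} + {Maris, Willow, Fenby}: 52 + 79 = 131
  {Maris, Oak} + {Willow, Fenby}: 63 + 76 = 139
  {Willow} + {Maris, Oak, Fenby}: 76 + 63 = 139
  {Maris, Willow} + {Oak, Fenby}: 79 + 52 = 131
  {Oak, Willow} + {Maris, Fenby}: 89 + 41 = 130
  … (7 splits in total)
Best: vehicle 1 Spruce → Maris → Spruce = 18; vehicle 2 Spruce → Oak → Willow → Fenby → Spruce = 89; combined 107.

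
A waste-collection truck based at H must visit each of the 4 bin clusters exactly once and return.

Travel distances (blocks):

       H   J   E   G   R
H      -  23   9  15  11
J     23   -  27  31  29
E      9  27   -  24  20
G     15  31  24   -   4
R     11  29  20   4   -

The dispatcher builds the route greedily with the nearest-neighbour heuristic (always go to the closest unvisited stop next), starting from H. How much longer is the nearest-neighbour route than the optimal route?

H: E=9, R=11, G=15, J=23 ⇒ E
E: R=20, G=24, J=27 ⇒ R
R: G=4, J=29 ⇒ G
G: J=31 ⇒ J
NN route H → E → R → G → J → H costs 87.
Optimal: H → E → J → G → R → H costs 82 (by enumerating all 12 distinct tours).
Excess = 87 − 82 = 5.

The nearest-neighbour route is 5 blocks longer than optimal.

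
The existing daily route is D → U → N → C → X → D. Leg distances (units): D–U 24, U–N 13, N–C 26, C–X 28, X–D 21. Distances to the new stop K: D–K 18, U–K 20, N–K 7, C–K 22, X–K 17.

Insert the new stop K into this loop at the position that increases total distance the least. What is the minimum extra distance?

Insertion cost between consecutive stops i–j is d(i,K) + d(K,j) − d(i,j):
  between D and U: 18 + 20 − 24 = 14
  between U and N: 20 + 7 − 13 = 14
  between N and C: 7 + 22 − 26 = 3
  between C and X: 22 + 17 − 28 = 11
  between X and D: 17 + 18 − 21 = 14
Cheapest insertion is between N and C, adding 3.
New total = 112 + 3 = 115.

Minimum extra distance: 3, inserting K between N and C.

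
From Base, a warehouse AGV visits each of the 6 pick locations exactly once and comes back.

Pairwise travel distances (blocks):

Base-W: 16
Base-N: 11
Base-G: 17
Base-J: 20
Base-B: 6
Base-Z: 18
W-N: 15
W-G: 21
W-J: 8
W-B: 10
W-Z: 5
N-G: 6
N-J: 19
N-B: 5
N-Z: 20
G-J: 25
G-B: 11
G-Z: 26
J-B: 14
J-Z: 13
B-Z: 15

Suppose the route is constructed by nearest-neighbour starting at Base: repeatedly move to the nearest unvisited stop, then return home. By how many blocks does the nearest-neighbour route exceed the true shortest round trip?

The nearest-neighbour route is 3 blocks longer than optimal.

From Base: B=6, N=11, W=16, G=17, Z=18, J=20 → choose B (6).
From B: N=5, W=10, G=11, J=14, Z=15 → choose N (5).
From N: G=6, W=15, J=19, Z=20 → choose G (6).
From G: W=21, J=25, Z=26 → choose W (21).
From W: Z=5, J=8 → choose Z (5).
From Z: J=13 → choose J (13).
NN route Base → B → N → G → W → Z → J → Base costs 76.
Optimal: Base → N → G → B → J → W → Z → Base costs 73 (by enumerating all 360 distinct tours).
Excess = 76 − 73 = 3.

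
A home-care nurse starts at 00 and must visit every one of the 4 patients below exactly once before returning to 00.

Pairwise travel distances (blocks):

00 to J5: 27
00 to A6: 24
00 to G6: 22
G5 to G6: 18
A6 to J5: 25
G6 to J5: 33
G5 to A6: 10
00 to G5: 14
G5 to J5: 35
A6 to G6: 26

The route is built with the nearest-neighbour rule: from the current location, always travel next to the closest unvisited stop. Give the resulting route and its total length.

At 00 the remaining stops are G5 14, G6 22, A6 24, J5 27; go to G5.
At G5 the remaining stops are A6 10, G6 18, J5 35; go to A6.
At A6 the remaining stops are J5 25, G6 26; go to J5.
At J5 the remaining stops are G6 33; go to G6.
Return G6→00: 22.
Total = 14 + 10 + 25 + 33 + 22 = 104.

Total distance 104 blocks via the nearest-neighbour route 00 → G5 → A6 → J5 → G6 → 00.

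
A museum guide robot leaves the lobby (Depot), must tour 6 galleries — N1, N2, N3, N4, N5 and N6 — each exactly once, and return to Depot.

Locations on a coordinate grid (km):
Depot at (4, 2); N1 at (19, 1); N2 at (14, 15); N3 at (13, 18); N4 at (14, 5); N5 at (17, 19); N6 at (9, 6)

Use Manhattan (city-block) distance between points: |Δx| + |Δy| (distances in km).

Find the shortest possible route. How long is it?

70 km — the shortest possible round trip.

There are 360 distinct closed tours to check (reversals are equivalent).
Depot → N1 → N2 → N3 → N4 → N5 → N6 → Depot: 16+19+4+14+17+21+9 = 100
Depot → N1 → N2 → N3 → N4 → N6 → N5 → Depot: 16+19+4+14+6+21+30 = 110
Depot → N1 → N2 → N3 → N5 → N4 → N6 → Depot: 16+19+4+5+17+6+9 = 76
Depot → N1 → N2 → N3 → N5 → N6 → N4 → Depot: 16+19+4+5+21+6+13 = 84
Depot → N1 → N2 → N3 → N6 → N4 → N5 → Depot: 16+19+4+16+6+17+30 = 108
Depot → N1 → N2 → N3 → N6 → N5 → N4 → Depot: 16+19+4+16+21+17+13 = 106
Depot → N1 → N2 → N4 → N3 → N5 → N6 → Depot: 16+19+10+14+5+21+9 = 94
Depot → N1 → N2 → N4 → N3 → N6 → N5 → Depot: 16+19+10+14+16+21+30 = 126
… (352 more)
Depot → N1 → N5 → N3 → N2 → N4 → N6 → Depot: 16+20+5+4+10+6+9 = 70  ← best
The minimum is 70.
One optimal route: Depot → N1 → N5 → N3 → N2 → N4 → N6 → Depot (or its reverse).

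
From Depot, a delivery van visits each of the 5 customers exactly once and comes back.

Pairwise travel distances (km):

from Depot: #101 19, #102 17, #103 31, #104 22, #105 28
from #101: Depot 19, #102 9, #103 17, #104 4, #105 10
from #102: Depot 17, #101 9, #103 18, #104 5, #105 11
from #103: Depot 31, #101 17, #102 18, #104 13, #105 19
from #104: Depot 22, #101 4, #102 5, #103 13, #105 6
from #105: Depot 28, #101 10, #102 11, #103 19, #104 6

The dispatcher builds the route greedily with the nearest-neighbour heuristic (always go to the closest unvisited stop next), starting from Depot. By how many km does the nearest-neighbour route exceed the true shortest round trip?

3 km longer than the optimal tour.

From Depot: #102=17, #101=19, #104=22, #105=28, #103=31 → choose #102 (17).
From #102: #104=5, #101=9, #105=11, #103=18 → choose #104 (5).
From #104: #101=4, #105=6, #103=13 → choose #101 (4).
From #101: #105=10, #103=17 → choose #105 (10).
From #105: #103=19 → choose #103 (19).
NN route Depot → #102 → #104 → #101 → #105 → #103 → Depot costs 86.
Optimal: Depot → #101 → #103 → #104 → #105 → #102 → Depot costs 83 (by enumerating all 60 distinct tours).
Excess = 86 − 83 = 3.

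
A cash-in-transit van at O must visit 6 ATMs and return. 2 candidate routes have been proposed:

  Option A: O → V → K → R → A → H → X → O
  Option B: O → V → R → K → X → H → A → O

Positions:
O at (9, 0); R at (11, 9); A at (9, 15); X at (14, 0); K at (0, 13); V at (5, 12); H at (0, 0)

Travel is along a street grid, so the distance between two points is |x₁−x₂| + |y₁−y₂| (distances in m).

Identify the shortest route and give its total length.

88 m — Option A is the shortest.

Option A: 16 + 6 + 15 + 8 + 24 + 14 + 5 = 88
Option B: 16 + 9 + 15 + 27 + 14 + 24 + 15 = 120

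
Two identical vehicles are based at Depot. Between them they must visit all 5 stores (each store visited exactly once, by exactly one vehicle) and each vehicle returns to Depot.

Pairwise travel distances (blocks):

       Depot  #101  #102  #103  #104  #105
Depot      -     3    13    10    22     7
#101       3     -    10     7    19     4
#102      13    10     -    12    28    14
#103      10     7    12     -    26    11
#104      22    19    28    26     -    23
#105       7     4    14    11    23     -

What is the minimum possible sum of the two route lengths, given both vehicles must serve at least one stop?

Minimum combined distance: 86 blocks.

Try each way of splitting the stops between the two vehicles (each non-empty) and, for each split, find the best tour for each vehicle:
  {#101} + {#102, #103, #104, #105}: 6 + 80 = 86
  {#102} + {#101, #103, #104, #105}: 26 + 66 = 92
  {#101, #102} + {#103, #104, #105}: 26 + 66 = 92
  {#103} + {#101, #102, #104, #105}: 20 + 71 = 91
  {#101, #103} + {#102, #104, #105}: 20 + 71 = 91
  {#102, #103} + {#101, #104, #105}: 35 + 52 = 87
  … (15 splits in total)
Best: vehicle 1 Depot → #101 → Depot = 6; vehicle 2 Depot → #103 → #102 → #104 → #105 → Depot = 80; combined 86.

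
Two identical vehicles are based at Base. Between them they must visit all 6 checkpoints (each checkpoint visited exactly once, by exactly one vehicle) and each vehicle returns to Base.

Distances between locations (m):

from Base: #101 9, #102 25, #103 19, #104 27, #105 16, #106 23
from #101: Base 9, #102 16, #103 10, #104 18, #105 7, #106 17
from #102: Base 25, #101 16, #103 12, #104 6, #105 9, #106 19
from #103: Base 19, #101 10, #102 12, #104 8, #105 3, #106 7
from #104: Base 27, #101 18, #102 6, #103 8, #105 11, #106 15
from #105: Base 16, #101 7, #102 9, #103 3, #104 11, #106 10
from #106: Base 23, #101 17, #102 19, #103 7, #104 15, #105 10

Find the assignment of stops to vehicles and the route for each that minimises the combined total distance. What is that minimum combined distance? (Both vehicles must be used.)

Check every non-empty split of the stops between the two vehicles; for each half take its own optimal tour:
  {#101} + {#102, #103, #104, #105, #106}: 18 + 69 = 87
  {#102} + {#101, #103, #104, #105, #106}: 50 + 65 = 115
  {#101, #102} + {#103, #104, #105, #106}: 50 + 65 = 115
  {#103} + {#101, #102, #104, #105, #106}: 38 + 69 = 107
  {#101, #103} + {#102, #104, #105, #106}: 38 + 69 = 107
  {#102, #103} + {#101, #104, #105, #106}: 56 + 65 = 121
  … (31 splits in total)
Best: vehicle 1 Base → #101 → Base = 18; vehicle 2 Base → #105 → #102 → #104 → #103 → #106 → Base = 69; combined 87.

Minimum combined distance: 87 m.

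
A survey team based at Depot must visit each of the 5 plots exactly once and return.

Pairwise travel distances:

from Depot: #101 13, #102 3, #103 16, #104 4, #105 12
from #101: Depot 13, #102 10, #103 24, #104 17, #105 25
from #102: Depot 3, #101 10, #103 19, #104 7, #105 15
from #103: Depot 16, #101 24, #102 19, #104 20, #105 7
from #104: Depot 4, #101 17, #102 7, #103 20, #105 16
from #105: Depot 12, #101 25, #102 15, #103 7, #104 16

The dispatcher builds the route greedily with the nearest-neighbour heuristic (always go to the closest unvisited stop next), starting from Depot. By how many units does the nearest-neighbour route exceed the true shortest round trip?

6 longer than the optimal tour.

Depot: #102=3, #104=4, #105=12, #101=13, #103=16 ⇒ #102
#102: #104=7, #101=10, #105=15, #103=19 ⇒ #104
#104: #105=16, #101=17, #103=20 ⇒ #105
#105: #103=7, #101=25 ⇒ #103
#103: #101=24 ⇒ #101
NN route Depot → #102 → #104 → #105 → #103 → #101 → Depot costs 70.
Optimal: Depot → #102 → #101 → #103 → #105 → #104 → Depot costs 64 (by enumerating all 60 distinct tours).
Excess = 70 − 64 = 6.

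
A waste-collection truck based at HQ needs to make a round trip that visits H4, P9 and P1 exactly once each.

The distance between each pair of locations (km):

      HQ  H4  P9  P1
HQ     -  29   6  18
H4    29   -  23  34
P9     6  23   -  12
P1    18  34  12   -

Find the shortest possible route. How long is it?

Minimum total distance: 81 km.

HQ→H4→P9→P1→HQ: 29+23+12+18 = 82
HQ→H4→P1→P9→HQ: 29+34+12+6 = 81
HQ→P9→H4→P1→HQ: 6+23+34+18 = 81
The minimum is 81.
One optimal route: HQ → H4 → P1 → P9 → HQ (or its reverse).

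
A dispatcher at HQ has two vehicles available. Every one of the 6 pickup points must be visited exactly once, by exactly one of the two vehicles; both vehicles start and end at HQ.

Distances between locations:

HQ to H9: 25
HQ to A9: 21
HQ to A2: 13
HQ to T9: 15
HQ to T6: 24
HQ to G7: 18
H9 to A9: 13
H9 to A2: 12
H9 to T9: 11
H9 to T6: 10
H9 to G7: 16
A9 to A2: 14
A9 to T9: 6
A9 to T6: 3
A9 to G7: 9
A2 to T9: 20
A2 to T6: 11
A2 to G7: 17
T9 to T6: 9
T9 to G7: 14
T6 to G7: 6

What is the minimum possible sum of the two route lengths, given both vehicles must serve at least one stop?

92 — the smallest possible combined total.

Check every non-empty split of the stops between the two vehicles; for each half take its own optimal tour:
  {H9} + {A9, A2, T9, T6, G7}: 50 + 60 = 110
  {A9} + {H9, A2, T9, T6, G7}: 42 + 69 = 111
  {H9, A9} + {A2, T9, T6, G7}: 59 + 59 = 118
  {A2} + {H9, A9, T9, T6, G7}: 26 + 66 = 92
  {H9, A2} + {A9, T9, T6, G7}: 50 + 48 = 98
  {A9, A2} + {H9, T9, T6, G7}: 48 + 60 = 108
  … (31 splits in total)
Best: vehicle 1 HQ → A2 → HQ = 26; vehicle 2 HQ → T9 → H9 → A9 → T6 → G7 → HQ = 66; combined 92.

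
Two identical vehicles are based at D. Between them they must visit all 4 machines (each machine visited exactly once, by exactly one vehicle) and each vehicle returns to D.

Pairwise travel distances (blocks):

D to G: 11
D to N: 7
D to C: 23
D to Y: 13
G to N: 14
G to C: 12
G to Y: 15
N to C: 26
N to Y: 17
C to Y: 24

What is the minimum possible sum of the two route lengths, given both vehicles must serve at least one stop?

Minimum combined distance: 74 blocks.

Check every non-empty split of the stops between the two vehicles; for each half take its own optimal tour:
  {G} + {N, C, Y}: 22 + 70 = 92
  {N} + {G, C, Y}: 14 + 60 = 74
  {G, N} + {C, Y}: 32 + 60 = 92
  {C} + {G, N, Y}: 46 + 49 = 95
  {G, C} + {N, Y}: 46 + 37 = 83
  {N, C} + {G, Y}: 56 + 39 = 95
  … (7 splits in total)
Best: vehicle 1 D → N → D = 14; vehicle 2 D → G → C → Y → D = 60; combined 74.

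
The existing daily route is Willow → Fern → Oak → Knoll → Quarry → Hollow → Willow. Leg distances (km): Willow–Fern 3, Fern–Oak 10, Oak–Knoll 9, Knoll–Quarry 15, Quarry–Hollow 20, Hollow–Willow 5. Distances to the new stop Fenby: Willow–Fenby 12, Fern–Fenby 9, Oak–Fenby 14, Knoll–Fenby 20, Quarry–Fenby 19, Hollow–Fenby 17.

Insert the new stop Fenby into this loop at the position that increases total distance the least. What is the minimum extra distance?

Insertion cost between consecutive stops i–j is d(i,Fenby) + d(Fenby,j) − d(i,j):
  between Willow and Fern: 12 + 9 − 3 = 18
  between Fern and Oak: 9 + 14 − 10 = 13
  between Oak and Knoll: 14 + 20 − 9 = 25
  between Knoll and Quarry: 20 + 19 − 15 = 24
  between Quarry and Hollow: 19 + 17 − 20 = 16
  between Hollow and Willow: 17 + 12 − 5 = 24
Cheapest insertion is between Fern and Oak, adding 13.
New total = 62 + 13 = 75.

Minimum extra distance: 13 km, inserting Fenby between Fern and Oak.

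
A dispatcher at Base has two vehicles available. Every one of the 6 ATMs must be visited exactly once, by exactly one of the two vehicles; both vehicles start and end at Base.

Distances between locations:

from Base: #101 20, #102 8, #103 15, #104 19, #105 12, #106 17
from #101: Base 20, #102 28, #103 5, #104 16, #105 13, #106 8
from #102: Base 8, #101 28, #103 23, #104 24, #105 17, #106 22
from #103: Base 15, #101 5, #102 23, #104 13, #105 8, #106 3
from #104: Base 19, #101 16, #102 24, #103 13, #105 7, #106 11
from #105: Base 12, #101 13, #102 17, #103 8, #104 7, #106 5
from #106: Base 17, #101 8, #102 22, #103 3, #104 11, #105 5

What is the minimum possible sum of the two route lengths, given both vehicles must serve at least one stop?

There are 2^5 − 1 = 31 ways to divide the 6 stops into two non-empty groups. For each, the best each vehicle can do is its own shortest tour through its group:
  {#101} + {#102, #103, #104, #105, #106}: 40 + 61 = 101
  {#102} + {#101, #103, #104, #105, #106}: 16 + 58 = 74
  {#101, #102} + {#103, #104, #105, #106}: 56 + 48 = 104
  {#103} + {#101, #102, #104, #105, #106}: 30 + 71 = 101
  {#101, #103} + {#102, #104, #105, #106}: 40 + 60 = 100
  {#102, #103} + {#101, #104, #105, #106}: 46 + 58 = 104
  … (31 splits in total)
Best: vehicle 1 Base → #102 → Base = 16; vehicle 2 Base → #101 → #103 → #106 → #104 → #105 → Base = 58; combined 74.

74 — the smallest possible combined total.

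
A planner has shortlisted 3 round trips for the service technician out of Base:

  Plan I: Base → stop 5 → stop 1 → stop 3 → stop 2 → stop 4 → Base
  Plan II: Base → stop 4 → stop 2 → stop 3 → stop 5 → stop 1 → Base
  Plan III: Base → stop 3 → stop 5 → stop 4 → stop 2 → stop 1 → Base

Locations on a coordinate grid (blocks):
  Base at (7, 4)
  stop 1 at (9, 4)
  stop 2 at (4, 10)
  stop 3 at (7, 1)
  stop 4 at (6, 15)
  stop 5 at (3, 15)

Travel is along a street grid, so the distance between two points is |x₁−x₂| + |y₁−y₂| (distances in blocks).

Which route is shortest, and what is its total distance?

Plan I: 15 + 17 + 5 + 12 + 7 + 12 = 68
Plan II: 12 + 7 + 12 + 18 + 17 + 2 = 68
Plan III: 3 + 18 + 3 + 7 + 11 + 2 = 44

44 blocks — Plan III is the shortest.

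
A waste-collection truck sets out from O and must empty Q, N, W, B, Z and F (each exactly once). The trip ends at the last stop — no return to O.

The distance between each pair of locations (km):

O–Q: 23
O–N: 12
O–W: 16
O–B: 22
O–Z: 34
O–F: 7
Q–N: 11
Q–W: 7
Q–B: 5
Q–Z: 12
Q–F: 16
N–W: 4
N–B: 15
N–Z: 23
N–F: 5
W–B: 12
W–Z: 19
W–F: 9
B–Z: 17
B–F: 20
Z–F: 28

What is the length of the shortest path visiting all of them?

There are 6! = 720 possible orderings.
O → Q → N → W → B → Z → F: 23+11+4+12+17+28 = 95
O → Q → N → W → B → F → Z: 23+11+4+12+20+28 = 98
O → Q → N → W → Z → B → F: 23+11+4+19+17+20 = 94
O → Q → N → W → Z → F → B: 23+11+4+19+28+20 = 105
O → Q → N → W → F → B → Z: 23+11+4+9+20+17 = 84
O → Q → N → W → F → Z → B: 23+11+4+9+28+17 = 92
O → Q → N → B → W → Z → F: 23+11+15+12+19+28 = 108
O → Q → N → B → W → F → Z: 23+11+15+12+9+28 = 98
… (712 more)
O → F → N → W → Q → B → Z: 7+5+4+7+5+17 = 45  ← best
The minimum is 45.
One shortest path: O → F → N → W → Q → B → Z.

Shortest open route: 45 km.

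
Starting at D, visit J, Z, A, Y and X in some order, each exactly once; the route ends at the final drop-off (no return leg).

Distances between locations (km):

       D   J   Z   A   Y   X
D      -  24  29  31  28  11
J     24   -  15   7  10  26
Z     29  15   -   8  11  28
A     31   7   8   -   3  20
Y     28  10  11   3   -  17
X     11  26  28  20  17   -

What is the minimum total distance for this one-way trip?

There are 5! = 120 possible orderings.
D → J → Z → A → Y → X: 24+15+8+3+17 = 67
D → J → Z → A → X → Y: 24+15+8+20+17 = 84
D → J → Z → Y → A → X: 24+15+11+3+20 = 73
D → J → Z → Y → X → A: 24+15+11+17+20 = 87
D → J → Z → X → A → Y: 24+15+28+20+3 = 90
D → J → Z → X → Y → A: 24+15+28+17+3 = 87
D → J → A → Z → Y → X: 24+7+8+11+17 = 67
D → J → A → Z → X → Y: 24+7+8+28+17 = 84
D → J → A → Y → Z → X: 24+7+3+11+28 = 73
D → J → A → Y → X → Z: 24+7+3+17+28 = 79
D → J → A → X → Z → Y: 24+7+20+28+11 = 90
D → J → A → X → Y → Z: 24+7+20+17+11 = 79
D → J → Y → Z → A → X: 24+10+11+8+20 = 73
D → J → Y → Z → X → A: 24+10+11+28+20 = 93
… (106 more)
D → X → Y → J → A → Z: 11+17+10+7+8 = 53  ← best
The minimum is 53.
One shortest path: D → X → Y → J → A → Z.

53 km — the minimum one-way total.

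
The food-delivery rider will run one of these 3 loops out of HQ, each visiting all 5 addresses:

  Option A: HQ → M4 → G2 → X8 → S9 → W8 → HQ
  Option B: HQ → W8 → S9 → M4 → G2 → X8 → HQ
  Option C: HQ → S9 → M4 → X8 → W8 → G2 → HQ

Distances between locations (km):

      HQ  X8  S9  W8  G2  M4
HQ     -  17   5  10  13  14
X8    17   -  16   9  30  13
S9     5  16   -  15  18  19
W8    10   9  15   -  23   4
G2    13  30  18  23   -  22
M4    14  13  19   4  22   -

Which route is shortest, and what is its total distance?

82 km — Option C is the shortest.

Option A: 14 + 22 + 30 + 16 + 15 + 10 = 107
Option B: 10 + 15 + 19 + 22 + 30 + 17 = 113
Option C: 5 + 19 + 13 + 9 + 23 + 13 = 82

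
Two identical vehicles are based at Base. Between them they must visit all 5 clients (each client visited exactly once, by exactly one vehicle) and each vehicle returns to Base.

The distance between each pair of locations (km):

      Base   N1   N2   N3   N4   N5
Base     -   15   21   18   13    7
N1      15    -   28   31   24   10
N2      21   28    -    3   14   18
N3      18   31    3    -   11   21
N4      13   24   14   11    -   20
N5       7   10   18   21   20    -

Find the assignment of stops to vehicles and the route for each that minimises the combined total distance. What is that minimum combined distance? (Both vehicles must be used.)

80 km — the smallest possible combined total.

There are 2^4 − 1 = 15 ways to divide the 5 stops into two non-empty groups. For each, the best each vehicle can do is its own shortest tour through its group:
  {N1} + {N2, N3, N4, N5}: 30 + 52 = 82
  {N2} + {N1, N3, N4, N5}: 42 + 70 = 112
  {N1, N2} + {N3, N4, N5}: 64 + 52 = 116
  {N3} + {N1, N2, N4, N5}: 36 + 70 = 106
  {N1, N3} + {N2, N4, N5}: 64 + 52 = 116
  {N2, N3} + {N1, N4, N5}: 42 + 54 = 96
  … (15 splits in total)
  {N2, N3, N4} + {N1, N5}: 48 + 32 = 80  ← best
Best: vehicle 1 Base → N2 → N3 → N4 → Base = 48; vehicle 2 Base → N1 → N5 → Base = 32; combined 80.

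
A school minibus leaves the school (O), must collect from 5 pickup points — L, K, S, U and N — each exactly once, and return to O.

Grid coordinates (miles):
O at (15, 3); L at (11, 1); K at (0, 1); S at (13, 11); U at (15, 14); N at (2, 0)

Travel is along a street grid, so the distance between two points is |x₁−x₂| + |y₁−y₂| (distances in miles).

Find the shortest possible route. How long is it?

Shortest round trip = 58 miles.

With 5 stops there are 5!/2 = 60 distinct round trips (a route and its reverse cost the same).
O → L → K → S → U → N → O: 6+11+23+5+27+16 = 88
O → L → K → S → N → U → O: 6+11+23+22+27+11 = 100
O → L → K → U → S → N → O: 6+11+28+5+22+16 = 88
O → L → K → U → N → S → O: 6+11+28+27+22+10 = 104
O → L → K → N → S → U → O: 6+11+3+22+5+11 = 58
O → L → K → N → U → S → O: 6+11+3+27+5+10 = 62
O → L → S → K → U → N → O: 6+12+23+28+27+16 = 112
O → L → S → K → N → U → O: 6+12+23+3+27+11 = 82
O → L → S → U → K → N → O: 6+12+5+28+3+16 = 70
O → L → S → U → N → K → O: 6+12+5+27+3+17 = 70
O → L → S → N → K → U → O: 6+12+22+3+28+11 = 82
O → L → S → N → U → K → O: 6+12+22+27+28+17 = 112
O → L → U → K → S → N → O: 6+17+28+23+22+16 = 112
O → L → U → K → N → S → O: 6+17+28+3+22+10 = 86
… (46 more)
The minimum is 58.
One optimal route: O → L → K → N → S → U → O (or its reverse).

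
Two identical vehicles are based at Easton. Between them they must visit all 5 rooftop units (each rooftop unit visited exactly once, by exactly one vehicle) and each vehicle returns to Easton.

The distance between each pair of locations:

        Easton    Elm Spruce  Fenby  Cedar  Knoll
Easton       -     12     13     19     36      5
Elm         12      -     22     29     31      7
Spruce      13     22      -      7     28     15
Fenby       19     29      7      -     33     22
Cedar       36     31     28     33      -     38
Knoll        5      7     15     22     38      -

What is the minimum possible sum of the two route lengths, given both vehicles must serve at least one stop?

There are 2^4 − 1 = 15 ways to divide the 5 stops into two non-empty groups. For each, the best each vehicle can do is its own shortest tour through its group:
  {Elm} + {Spruce, Fenby, Cedar, Knoll}: 24 + 96 = 120
  {Spruce} + {Elm, Fenby, Cedar, Knoll}: 26 + 95 = 121
  {Elm, Spruce} + {Fenby, Cedar, Knoll}: 47 + 95 = 142
  {Fenby} + {Elm, Spruce, Cedar, Knoll}: 38 + 84 = 122
  {Elm, Fenby} + {Spruce, Cedar, Knoll}: 60 + 84 = 144
  {Spruce, Fenby} + {Elm, Cedar, Knoll}: 39 + 79 = 118
  … (15 splits in total)
  {Elm, Spruce, Fenby, Cedar} + {Knoll}: 96 + 10 = 106  ← best
Best: vehicle 1 Easton → Elm → Cedar → Fenby → Spruce → Easton = 96; vehicle 2 Easton → Knoll → Easton = 10; combined 106.

106 — the smallest possible combined total.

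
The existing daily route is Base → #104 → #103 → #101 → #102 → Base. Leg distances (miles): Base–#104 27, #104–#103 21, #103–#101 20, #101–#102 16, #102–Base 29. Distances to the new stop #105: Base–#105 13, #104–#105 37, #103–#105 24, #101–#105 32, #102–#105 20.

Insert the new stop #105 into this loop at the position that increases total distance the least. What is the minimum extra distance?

Insertion cost between consecutive stops i–j is d(i,#105) + d(#105,j) − d(i,j):
  between Base and #104: 13 + 37 − 27 = 23
  between #104 and #103: 37 + 24 − 21 = 40
  between #103 and #101: 24 + 32 − 20 = 36
  between #101 and #102: 32 + 20 − 16 = 36
  between #102 and Base: 20 + 13 − 29 = 4
Cheapest insertion is between #102 and Base, adding 4.
New total = 113 + 4 = 117.

Minimum extra distance: 4 miles, inserting #105 between #102 and Base.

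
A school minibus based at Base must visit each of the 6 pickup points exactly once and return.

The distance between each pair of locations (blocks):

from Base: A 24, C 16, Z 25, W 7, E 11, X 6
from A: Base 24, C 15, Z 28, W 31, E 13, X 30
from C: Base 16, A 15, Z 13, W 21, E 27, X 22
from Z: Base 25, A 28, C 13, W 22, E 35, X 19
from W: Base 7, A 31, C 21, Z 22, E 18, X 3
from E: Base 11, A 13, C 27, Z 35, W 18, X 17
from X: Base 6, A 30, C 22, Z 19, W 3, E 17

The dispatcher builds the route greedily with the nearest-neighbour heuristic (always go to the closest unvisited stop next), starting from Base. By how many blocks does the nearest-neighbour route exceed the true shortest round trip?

Excess over optimum: 12 blocks.

Base: X=6, W=7, E=11, C=16, A=24, Z=25 ⇒ X
X: W=3, E=17, Z=19, C=22, A=30 ⇒ W
W: E=18, C=21, Z=22, A=31 ⇒ E
E: A=13, C=27, Z=35 ⇒ A
A: C=15, Z=28 ⇒ C
C: Z=13 ⇒ Z
NN route Base → X → W → E → A → C → Z → Base costs 93.
Optimal: Base → W → X → Z → C → A → E → Base costs 81 (by enumerating all 360 distinct tours).
Excess = 93 − 81 = 12.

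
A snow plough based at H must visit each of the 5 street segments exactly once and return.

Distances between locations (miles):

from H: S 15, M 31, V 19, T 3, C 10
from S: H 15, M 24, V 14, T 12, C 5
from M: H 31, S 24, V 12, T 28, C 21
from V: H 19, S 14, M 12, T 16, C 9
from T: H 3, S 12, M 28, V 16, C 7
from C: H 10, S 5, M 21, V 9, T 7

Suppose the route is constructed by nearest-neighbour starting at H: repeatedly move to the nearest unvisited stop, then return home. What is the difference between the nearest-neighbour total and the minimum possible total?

From H: T=3, C=10, S=15, V=19, M=31 → choose T (3).
From T: C=7, S=12, V=16, M=28 → choose C (7).
From C: S=5, V=9, M=21 → choose S (5).
From S: V=14, M=24 → choose V (14).
From V: M=12 → choose M (12).
NN route H → T → C → S → V → M → H costs 72.
Optimal: H → S → M → V → C → T → H costs 70 (by enumerating all 60 distinct tours).
Excess = 72 − 70 = 2.

2 miles longer than the optimal tour.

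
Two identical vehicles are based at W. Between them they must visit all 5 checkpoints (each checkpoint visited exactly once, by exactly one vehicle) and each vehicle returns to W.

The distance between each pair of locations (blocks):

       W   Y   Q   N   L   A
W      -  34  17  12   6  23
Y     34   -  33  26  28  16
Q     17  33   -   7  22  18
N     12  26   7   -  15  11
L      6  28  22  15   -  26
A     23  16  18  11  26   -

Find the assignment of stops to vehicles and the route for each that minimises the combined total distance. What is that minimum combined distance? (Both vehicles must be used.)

97 blocks — the smallest possible combined total.

Check every non-empty split of the stops between the two vehicles; for each half take its own optimal tour:
  {Y} + {Q, N, L, A}: 68 + 67 = 135
  {Q} + {Y, N, L, A}: 34 + 73 = 107
  {Y, Q} + {N, L, A}: 84 + 55 = 139
  {N} + {Y, Q, L, A}: 24 + 85 = 109
  {Y, N} + {Q, L, A}: 72 + 67 = 139
  {Q, N} + {Y, L, A}: 36 + 73 = 109
  … (15 splits in total)
  {L} + {Y, Q, N, A}: 12 + 85 = 97  ← best
Best: vehicle 1 W → L → W = 12; vehicle 2 W → Y → A → N → Q → W = 85; combined 97.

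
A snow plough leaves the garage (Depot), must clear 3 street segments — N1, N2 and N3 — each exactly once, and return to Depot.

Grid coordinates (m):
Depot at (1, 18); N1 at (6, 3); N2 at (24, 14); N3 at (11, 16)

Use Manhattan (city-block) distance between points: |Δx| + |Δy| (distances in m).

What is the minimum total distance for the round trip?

Shortest round trip = 76 m.

With 3 stops there are 3!/2 = 3 distinct round trips (a route and its reverse cost the same).
Depot→N1→N2→N3→Depot: 20+29+15+12 = 76
Depot→N1→N3→N2→Depot: 20+18+15+27 = 80
Depot→N2→N1→N3→Depot: 27+29+18+12 = 86
The minimum is 76.
One optimal route: Depot → N1 → N2 → N3 → Depot (or its reverse).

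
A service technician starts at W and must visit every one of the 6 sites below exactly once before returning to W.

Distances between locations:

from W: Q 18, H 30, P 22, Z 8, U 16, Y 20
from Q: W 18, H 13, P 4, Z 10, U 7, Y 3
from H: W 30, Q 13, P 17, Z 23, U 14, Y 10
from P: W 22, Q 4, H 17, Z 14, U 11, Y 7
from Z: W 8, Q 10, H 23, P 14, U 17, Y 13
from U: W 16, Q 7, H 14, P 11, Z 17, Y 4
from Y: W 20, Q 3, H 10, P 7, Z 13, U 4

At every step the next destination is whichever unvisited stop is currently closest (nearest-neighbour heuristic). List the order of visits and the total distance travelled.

W → [Z:8 / U:16 / Q:18 / Y:20 / P:22 / H:30] → Z (8)
Z → [Q:10 / Y:13 / P:14 / U:17 / H:23] → Q (10)
Q → [Y:3 / P:4 / U:7 / H:13] → Y (3)
Y → [U:4 / P:7 / H:10] → U (4)
U → [P:11 / H:14] → P (11)
P → [H:17] → H (17)
Return H→W: 30.
Total = 8 + 10 + 3 + 4 + 11 + 17 + 30 = 83.

Total distance 83 via the nearest-neighbour route W → Z → Q → Y → U → P → H → W.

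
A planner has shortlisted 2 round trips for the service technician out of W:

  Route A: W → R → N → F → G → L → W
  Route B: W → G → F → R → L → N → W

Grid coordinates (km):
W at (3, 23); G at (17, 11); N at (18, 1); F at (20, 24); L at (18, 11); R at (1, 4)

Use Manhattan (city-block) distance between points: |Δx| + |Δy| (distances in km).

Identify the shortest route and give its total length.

Shortest is Route A, total 110 km.

Route A: 21 + 20 + 25 + 16 + 1 + 27 = 110
Route B: 26 + 16 + 39 + 24 + 10 + 37 = 152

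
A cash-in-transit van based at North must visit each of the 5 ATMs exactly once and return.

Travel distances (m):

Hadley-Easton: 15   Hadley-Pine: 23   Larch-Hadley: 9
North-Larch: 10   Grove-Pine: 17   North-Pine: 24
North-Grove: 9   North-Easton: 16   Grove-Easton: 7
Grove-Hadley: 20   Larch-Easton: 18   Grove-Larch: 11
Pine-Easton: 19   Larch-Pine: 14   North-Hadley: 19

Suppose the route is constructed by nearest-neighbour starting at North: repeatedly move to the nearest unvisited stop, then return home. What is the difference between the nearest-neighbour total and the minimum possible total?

1 m longer than the optimal tour.

From North: Grove=9, Larch=10, Easton=16, Hadley=19, Pine=24 → choose Grove (9).
From Grove: Easton=7, Larch=11, Pine=17, Hadley=20 → choose Easton (7).
From Easton: Hadley=15, Larch=18, Pine=19 → choose Hadley (15).
From Hadley: Larch=9, Pine=23 → choose Larch (9).
From Larch: Pine=14 → choose Pine (14).
NN route North → Grove → Easton → Hadley → Larch → Pine → North costs 78.
Optimal: North → Grove → Easton → Pine → Larch → Hadley → North costs 77 (by enumerating all 60 distinct tours).
Excess = 78 − 77 = 1.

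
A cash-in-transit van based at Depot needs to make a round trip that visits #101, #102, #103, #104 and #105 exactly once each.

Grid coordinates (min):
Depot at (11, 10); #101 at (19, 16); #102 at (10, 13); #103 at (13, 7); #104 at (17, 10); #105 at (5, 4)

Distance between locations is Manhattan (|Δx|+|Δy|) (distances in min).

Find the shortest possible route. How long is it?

Shortest round trip = 54 min.

There are 60 distinct closed tours to check (reversals are equivalent).
Depot-#101-#102-#103-#104-#105-Depot: 14+12+9+7+18+12 = 72
Depot-#101-#102-#103-#105-#104-Depot: 14+12+9+11+18+6 = 70
Depot-#101-#102-#104-#103-#105-Depot: 14+12+10+7+11+12 = 66
Depot-#101-#102-#104-#105-#103-Depot: 14+12+10+18+11+5 = 70
Depot-#101-#102-#105-#103-#104-Depot: 14+12+14+11+7+6 = 64
Depot-#101-#102-#105-#104-#103-Depot: 14+12+14+18+7+5 = 70
Depot-#101-#103-#102-#104-#105-Depot: 14+15+9+10+18+12 = 78
Depot-#101-#103-#102-#105-#104-Depot: 14+15+9+14+18+6 = 76
Depot-#101-#103-#104-#102-#105-Depot: 14+15+7+10+14+12 = 72
Depot-#101-#103-#104-#105-#102-Depot: 14+15+7+18+14+4 = 72
Depot-#101-#103-#105-#102-#104-Depot: 14+15+11+14+10+6 = 70
Depot-#101-#103-#105-#104-#102-Depot: 14+15+11+18+10+4 = 72
Depot-#101-#104-#102-#103-#105-Depot: 14+8+10+9+11+12 = 64
Depot-#101-#104-#102-#105-#103-Depot: 14+8+10+14+11+5 = 62
… (46 more)
Depot-#102-#101-#104-#103-#105-Depot: 4+12+8+7+11+12 = 54  ← best
The minimum is 54.
One optimal route: Depot → #102 → #101 → #104 → #103 → #105 → Depot (or its reverse).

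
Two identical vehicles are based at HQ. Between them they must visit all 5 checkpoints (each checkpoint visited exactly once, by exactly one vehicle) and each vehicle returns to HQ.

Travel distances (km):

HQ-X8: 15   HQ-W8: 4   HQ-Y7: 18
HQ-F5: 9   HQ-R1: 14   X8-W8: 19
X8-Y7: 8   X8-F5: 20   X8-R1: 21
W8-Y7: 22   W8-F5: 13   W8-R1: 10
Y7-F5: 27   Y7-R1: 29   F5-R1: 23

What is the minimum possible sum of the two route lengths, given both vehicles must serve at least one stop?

Try each way of splitting the stops between the two vehicles (each non-empty) and, for each split, find the best tour for each vehicle:
  {X8} + {W8, Y7, F5, R1}: 30 + 79 = 109
  {W8} + {X8, Y7, F5, R1}: 8 + 79 = 87
  {X8, W8} + {Y7, F5, R1}: 38 + 79 = 117
  {Y7} + {X8, W8, F5, R1}: 36 + 64 = 100
  {X8, Y7} + {W8, F5, R1}: 41 + 46 = 87
  {W8, Y7} + {X8, F5, R1}: 44 + 64 = 108
  … (15 splits in total)
  {F5} + {X8, W8, Y7, R1}: 18 + 61 = 79  ← best
Best: vehicle 1 HQ → F5 → HQ = 18; vehicle 2 HQ → W8 → R1 → X8 → Y7 → HQ = 61; combined 79.

Minimum combined distance: 79 km.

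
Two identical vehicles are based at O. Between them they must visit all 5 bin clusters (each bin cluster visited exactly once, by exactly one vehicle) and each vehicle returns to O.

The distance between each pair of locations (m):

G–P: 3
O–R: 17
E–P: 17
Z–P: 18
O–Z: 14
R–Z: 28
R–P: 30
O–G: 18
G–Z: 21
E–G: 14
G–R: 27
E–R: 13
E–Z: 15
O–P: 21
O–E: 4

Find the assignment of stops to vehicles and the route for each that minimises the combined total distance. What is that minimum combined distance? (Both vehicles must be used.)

Minimum combined distance: 87 m.

Check every non-empty split of the stops between the two vehicles; for each half take its own optimal tour:
  {E} + {G, R, Z, P}: 8 + 79 = 87
  {G} + {E, R, Z, P}: 36 + 79 = 115
  {E, G} + {R, Z, P}: 36 + 79 = 115
  {R} + {E, G, Z, P}: 34 + 53 = 87
  {E, R} + {G, Z, P}: 34 + 53 = 87
  {G, R} + {E, Z, P}: 62 + 53 = 115
  … (15 splits in total)
Best: vehicle 1 O → E → O = 8; vehicle 2 O → R → G → P → Z → O = 79; combined 87.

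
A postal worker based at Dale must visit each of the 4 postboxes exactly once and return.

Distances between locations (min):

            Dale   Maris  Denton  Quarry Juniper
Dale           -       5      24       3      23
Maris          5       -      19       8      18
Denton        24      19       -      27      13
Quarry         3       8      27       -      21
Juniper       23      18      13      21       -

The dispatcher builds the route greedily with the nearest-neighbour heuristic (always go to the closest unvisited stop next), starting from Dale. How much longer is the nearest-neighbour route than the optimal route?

5 min longer than the optimal tour.

Dale: Quarry=3, Maris=5, Juniper=23, Denton=24 ⇒ Quarry
Quarry: Maris=8, Juniper=21, Denton=27 ⇒ Maris
Maris: Juniper=18, Denton=19 ⇒ Juniper
Juniper: Denton=13 ⇒ Denton
NN route Dale → Quarry → Maris → Juniper → Denton → Dale costs 66.
Optimal: Dale → Maris → Denton → Juniper → Quarry → Dale costs 61 (by enumerating all 12 distinct tours).
Excess = 66 − 61 = 5.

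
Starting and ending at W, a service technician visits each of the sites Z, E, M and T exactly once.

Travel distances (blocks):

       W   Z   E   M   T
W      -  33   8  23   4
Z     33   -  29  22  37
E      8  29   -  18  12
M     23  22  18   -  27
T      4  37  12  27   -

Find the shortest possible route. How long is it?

Shortest round trip = 89 blocks.

W - Z - E - M - T - W: 33+29+18+27+4 = 111
W - Z - E - T - M - W: 33+29+12+27+23 = 124
W - Z - M - E - T - W: 33+22+18+12+4 = 89
W - Z - M - T - E - W: 33+22+27+12+8 = 102
W - Z - T - E - M - W: 33+37+12+18+23 = 123
W - Z - T - M - E - W: 33+37+27+18+8 = 123
W - E - Z - M - T - W: 8+29+22+27+4 = 90
W - E - Z - T - M - W: 8+29+37+27+23 = 124
W - E - M - Z - T - W: 8+18+22+37+4 = 89
W - E - T - Z - M - W: 8+12+37+22+23 = 102
W - M - Z - E - T - W: 23+22+29+12+4 = 90
W - M - E - Z - T - W: 23+18+29+37+4 = 111
The minimum is 89.
One optimal route: W → Z → M → E → T → W (or its reverse).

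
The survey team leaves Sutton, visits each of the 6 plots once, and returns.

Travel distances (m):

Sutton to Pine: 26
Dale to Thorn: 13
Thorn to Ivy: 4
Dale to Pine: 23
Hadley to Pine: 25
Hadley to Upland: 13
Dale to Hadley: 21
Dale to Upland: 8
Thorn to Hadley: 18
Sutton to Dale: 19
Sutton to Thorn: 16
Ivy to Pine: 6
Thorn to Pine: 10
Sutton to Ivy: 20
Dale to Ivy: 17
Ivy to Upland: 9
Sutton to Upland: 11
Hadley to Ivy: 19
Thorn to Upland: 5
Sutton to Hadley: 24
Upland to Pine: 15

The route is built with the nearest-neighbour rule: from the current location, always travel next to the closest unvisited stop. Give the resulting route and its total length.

At Sutton the remaining stops are Upland 11, Thorn 16, Dale 19, Ivy 20, Hadley 24, Pine 26; go to Upland.
At Upland the remaining stops are Thorn 5, Dale 8, Ivy 9, Hadley 13, Pine 15; go to Thorn.
At Thorn the remaining stops are Ivy 4, Pine 10, Dale 13, Hadley 18; go to Ivy.
At Ivy the remaining stops are Pine 6, Dale 17, Hadley 19; go to Pine.
At Pine the remaining stops are Dale 23, Hadley 25; go to Dale.
At Dale the remaining stops are Hadley 21; go to Hadley.
Return Hadley→Sutton: 24.
Total = 11 + 5 + 4 + 6 + 23 + 21 + 24 = 94.

Nearest-neighbour total = 94 m; route Sutton → Upland → Thorn → Ivy → Pine → Dale → Hadley → Sutton.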